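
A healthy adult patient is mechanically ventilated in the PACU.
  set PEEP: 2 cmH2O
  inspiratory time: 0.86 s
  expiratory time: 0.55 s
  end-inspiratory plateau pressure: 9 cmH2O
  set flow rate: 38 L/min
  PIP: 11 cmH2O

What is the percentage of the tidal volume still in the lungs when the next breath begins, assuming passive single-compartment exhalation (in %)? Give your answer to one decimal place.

10.7

Flow: 38 L/min ÷ 60 = 0.6333 L/s.
Vt = flow × Ti = 0.6333 L/s × 0.86 s × 1000 mL/L = 544.64 mL.
R = (PIP − Pplat)/V̇ = (11 − 9) / 0.6333 = 2.0/0.6333 = 3.158 cmH2O·s/L.
C = Vt/(Pplat − PEEP) = 544.64 / (9 − 2) = 544.64/7.0 = 77.806 mL/cmH2O.
τ = R × C = 3.158 × 0.07781 L/cmH2O = 0.2457 s.
Fraction remaining at end-expiration = e^(−Te/τ) = e^(−0.55/0.2457) = 0.1066 → 10.66%.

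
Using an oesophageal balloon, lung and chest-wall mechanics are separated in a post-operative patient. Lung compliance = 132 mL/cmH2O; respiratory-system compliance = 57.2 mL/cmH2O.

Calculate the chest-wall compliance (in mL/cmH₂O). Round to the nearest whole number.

1/Ccw = 1/Crs − 1/CL.
1/Ccw = 1/57.2 − 1/132 = 0.009907.
Ccw = 100.94 mL/cmH2O.

101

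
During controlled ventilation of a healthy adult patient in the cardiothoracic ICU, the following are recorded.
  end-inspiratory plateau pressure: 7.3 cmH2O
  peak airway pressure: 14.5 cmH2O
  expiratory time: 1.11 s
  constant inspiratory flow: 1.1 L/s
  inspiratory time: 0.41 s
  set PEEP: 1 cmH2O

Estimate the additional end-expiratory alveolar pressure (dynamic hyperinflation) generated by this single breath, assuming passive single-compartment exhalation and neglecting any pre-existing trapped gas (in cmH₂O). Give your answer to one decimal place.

0.6

Vt = flow × Ti = 1.1 L/s × 0.41 s × 1000 mL/L = 451.0 mL.
R = (PIP − Pplat)/V̇ = (14.5 − 7.3) / 1.1 = 7.2/1.1 = 6.545 cmH2O·s/L.
C = Vt/(Pplat − PEEP) = 451.0 / (7.3 − 1) = 451.0/6.3 = 71.587 mL/cmH2O.
τ = R × C = 6.545 × 0.07159 L/cmH2O = 0.4686 s.
Fraction remaining = e^(−Te/τ) = e^(−1.11/0.4686) = 0.0936; trapped volume = 451.0 × 0.0936 = 42.214 mL.
Additional alveolar pressure from trapping ≈ V_trapped / C = 42.214 / 71.587 = 0.5897 cmH2O.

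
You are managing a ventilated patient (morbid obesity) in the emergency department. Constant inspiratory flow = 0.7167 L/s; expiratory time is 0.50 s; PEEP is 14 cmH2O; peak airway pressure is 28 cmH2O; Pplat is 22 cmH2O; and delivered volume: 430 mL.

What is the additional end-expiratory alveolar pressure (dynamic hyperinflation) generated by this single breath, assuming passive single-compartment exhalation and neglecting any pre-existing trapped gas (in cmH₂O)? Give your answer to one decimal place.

R = (PIP − Pplat)/V̇ = (28 − 22) / 0.7167 = 6.0/0.7167 = 8.372 cmH2O·s/L.
C = Vt/(Pplat − PEEP) = 430.0 / (22 − 14) = 430.0/8.0 = 53.75 mL/cmH2O.
τ = R × C = 8.372 × 0.05375 L/cmH2O = 0.45 s.
Fraction remaining = e^(−Te/τ) = e^(−0.50/0.45) = 0.3292; trapped volume = 430.0 × 0.3292 = 141.56 mL.
Additional alveolar pressure from trapping ≈ V_trapped / C = 141.56 / 53.75 = 2.634 cmH2O.

2.6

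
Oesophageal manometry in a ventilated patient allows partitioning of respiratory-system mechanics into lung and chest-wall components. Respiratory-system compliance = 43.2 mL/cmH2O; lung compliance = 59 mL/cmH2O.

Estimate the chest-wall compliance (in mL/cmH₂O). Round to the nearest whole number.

161

1/Ccw = 1/Crs − 1/CL.
1/Ccw = 1/43.2 − 1/59 = 0.006199.
Ccw = 161.32 mL/cmH2O.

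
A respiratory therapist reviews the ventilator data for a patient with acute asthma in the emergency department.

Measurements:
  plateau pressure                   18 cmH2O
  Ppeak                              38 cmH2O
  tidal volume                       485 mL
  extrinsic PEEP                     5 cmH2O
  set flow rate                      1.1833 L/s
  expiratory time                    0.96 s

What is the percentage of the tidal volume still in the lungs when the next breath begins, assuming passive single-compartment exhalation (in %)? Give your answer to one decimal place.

21.8

R = (PIP − Pplat)/V̇ = (38 − 18) / 1.1833 = 20.0/1.1833 = 16.902 cmH2O·s/L.
C = Vt/(Pplat − PEEP) = 485.0 / (18 − 5) = 485.0/13.0 = 37.308 mL/cmH2O.
τ = R × C = 16.902 × 0.03731 L/cmH2O = 0.6306 s.
Fraction remaining at end-expiration = e^(−Te/τ) = e^(−0.96/0.6306) = 0.2182 → 21.82%.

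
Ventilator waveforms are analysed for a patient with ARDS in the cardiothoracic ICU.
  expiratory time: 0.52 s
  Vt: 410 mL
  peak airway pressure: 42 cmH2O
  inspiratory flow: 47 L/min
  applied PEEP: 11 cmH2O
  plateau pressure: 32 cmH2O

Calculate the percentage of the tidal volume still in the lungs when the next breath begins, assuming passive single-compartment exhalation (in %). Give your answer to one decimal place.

12.4

Flow: 47 L/min ÷ 60 = 0.7833 L/s.
R = (PIP − Pplat)/V̇ = (42 − 32) / 0.7833 = 10.0/0.7833 = 12.767 cmH2O·s/L.
C = Vt/(Pplat − PEEP) = 410.0 / (32 − 11) = 410.0/21.0 = 19.524 mL/cmH2O.
τ = R × C = 12.767 × 0.01952 L/cmH2O = 0.2492 s.
Fraction remaining at end-expiration = e^(−Te/τ) = e^(−0.52/0.2492) = 0.1241 → 12.41%.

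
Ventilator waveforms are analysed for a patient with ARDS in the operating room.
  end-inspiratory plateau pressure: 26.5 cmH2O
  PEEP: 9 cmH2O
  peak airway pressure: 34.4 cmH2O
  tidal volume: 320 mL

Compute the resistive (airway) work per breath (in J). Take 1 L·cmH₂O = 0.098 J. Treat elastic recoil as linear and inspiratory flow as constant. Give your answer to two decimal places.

With constant inspiratory flow the resistive pressure is constant at PIP − Pplat = 34.4 − 26.5 = 7.9 cmH2O, so resistive work = 7.9 × 0.320 = 2.528 L·cmH2O.
× 0.098 J/(L·cmH2O) → 0.2477 J.

0.25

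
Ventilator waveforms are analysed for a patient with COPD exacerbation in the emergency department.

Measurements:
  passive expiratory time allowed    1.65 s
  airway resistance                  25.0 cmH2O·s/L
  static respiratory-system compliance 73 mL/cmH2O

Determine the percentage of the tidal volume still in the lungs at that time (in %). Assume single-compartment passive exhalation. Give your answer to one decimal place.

τ = R × C = 25.0 × 73 mL/cmH2O = 25.0 × 0.073 L/cmH2O = 1.825 s.
Passive exhalation: V(t)/V₀ = e^(−t/τ) = e^(−1.65/1.825) = 0.4049.
Fraction remaining = 0.4049 → 40.49%.

40.5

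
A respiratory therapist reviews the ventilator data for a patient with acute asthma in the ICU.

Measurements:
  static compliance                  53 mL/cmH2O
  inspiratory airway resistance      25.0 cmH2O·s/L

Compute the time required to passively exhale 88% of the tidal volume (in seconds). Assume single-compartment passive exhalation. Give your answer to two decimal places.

τ = R × C = 25.0 × 53 mL/cmH2O = 25.0 × 0.053 L/cmH2O = 1.325 s.
Exhaled fraction f = 1 − e^(−t/τ) → t = −τ·ln(1 − f) = −1.325·ln(0.12) = 2.809 s.

2.81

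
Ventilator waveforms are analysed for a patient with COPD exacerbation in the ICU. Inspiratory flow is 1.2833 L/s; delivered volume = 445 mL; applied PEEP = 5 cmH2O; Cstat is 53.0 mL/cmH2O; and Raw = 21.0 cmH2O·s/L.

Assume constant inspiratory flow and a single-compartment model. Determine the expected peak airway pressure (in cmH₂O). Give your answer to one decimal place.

Equation of motion (constant flow): PIP = Vt/C + R·V̇ + PEEP.
PIP = 445/53.0 + 21.0×1.2833 + 5 = 8.396 + 26.949 + 5 = 40.345 cmH2O.

40.3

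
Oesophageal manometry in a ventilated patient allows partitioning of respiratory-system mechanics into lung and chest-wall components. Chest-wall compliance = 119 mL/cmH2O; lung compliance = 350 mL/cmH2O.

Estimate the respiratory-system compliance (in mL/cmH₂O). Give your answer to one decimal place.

88.8

Lung and chest wall are elastances in series: 1/Crs = 1/CL + 1/Ccw.
1/Crs = 1/350 + 1/119 = 0.01126.
Crs = 88.81 mL/cmH2O.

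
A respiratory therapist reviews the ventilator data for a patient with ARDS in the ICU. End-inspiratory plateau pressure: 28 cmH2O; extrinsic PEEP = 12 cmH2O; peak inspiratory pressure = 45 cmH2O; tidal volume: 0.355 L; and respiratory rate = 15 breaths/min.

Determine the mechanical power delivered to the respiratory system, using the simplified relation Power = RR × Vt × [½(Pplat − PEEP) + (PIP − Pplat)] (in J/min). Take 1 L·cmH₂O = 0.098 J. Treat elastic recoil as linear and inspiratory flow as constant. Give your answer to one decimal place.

Per-breath work = Vt × [½(Pplat−PEEP) + (PIP−Pplat)] = 0.355 × [0.5×16.0 + 17.0] = 0.355 × 25.0 = 8.875 L·cmH2O.
Power = 15 × 8.875 = 133.13 L·cmH2O/min.
× 0.098 J/(L·cmH2O) → 13.047 J/min.

13.0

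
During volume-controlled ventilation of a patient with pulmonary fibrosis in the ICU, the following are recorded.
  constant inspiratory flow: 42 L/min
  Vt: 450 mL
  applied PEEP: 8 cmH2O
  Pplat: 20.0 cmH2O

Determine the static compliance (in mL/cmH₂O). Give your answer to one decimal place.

Cstat = Vt / (Pplat − PEEP) = 450 / (20.0 − 8) = 450 / 12.0 = 37.5 mL/cmH2O.

37.5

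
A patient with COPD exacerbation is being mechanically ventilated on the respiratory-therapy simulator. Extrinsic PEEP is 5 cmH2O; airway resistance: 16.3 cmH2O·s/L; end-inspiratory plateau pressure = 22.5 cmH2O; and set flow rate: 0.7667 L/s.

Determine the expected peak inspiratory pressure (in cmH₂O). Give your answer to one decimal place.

35.0

PIP = Pplat + Raw × flow = 22.5 + 16.3 × 0.7667 = 22.5 + 12.497 = 34.997 cmH2O.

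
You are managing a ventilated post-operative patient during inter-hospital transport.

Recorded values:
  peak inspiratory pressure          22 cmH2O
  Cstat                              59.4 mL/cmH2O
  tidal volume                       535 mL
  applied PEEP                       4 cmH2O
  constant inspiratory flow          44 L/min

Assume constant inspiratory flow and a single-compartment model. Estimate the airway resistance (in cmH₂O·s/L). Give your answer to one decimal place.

12.3

Flow: 44 L/min ÷ 60 = 0.7333 L/s.
Equation of motion (constant flow): PIP = Vt/C + R·V̇ + PEEP.
R·V̇ = PIP − Vt/C − PEEP = 22 − 535/59.4 − 4 = 22 − 9.007 − 4 = 8.993 cmH2O.
R = 8.993 / 0.7333 = 12.264 cmH2O·s/L.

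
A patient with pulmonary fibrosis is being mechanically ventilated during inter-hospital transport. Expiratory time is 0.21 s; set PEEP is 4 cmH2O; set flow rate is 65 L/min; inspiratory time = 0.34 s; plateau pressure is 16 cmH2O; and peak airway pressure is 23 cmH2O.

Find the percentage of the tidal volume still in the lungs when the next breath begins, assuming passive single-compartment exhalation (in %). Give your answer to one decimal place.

34.7

Flow: 65 L/min ÷ 60 = 1.0833 L/s.
Vt = flow × Ti = 1.0833 L/s × 0.34 s × 1000 mL/L = 368.32 mL.
R = (PIP − Pplat)/V̇ = (23 − 16) / 1.0833 = 7.0/1.0833 = 6.462 cmH2O·s/L.
C = Vt/(Pplat − PEEP) = 368.32 / (16 − 4) = 368.32/12.0 = 30.693 mL/cmH2O.
τ = R × C = 6.462 × 0.03069 L/cmH2O = 0.1983 s.
Fraction remaining at end-expiration = e^(−Te/τ) = e^(−0.21/0.1983) = 0.3468 → 34.68%.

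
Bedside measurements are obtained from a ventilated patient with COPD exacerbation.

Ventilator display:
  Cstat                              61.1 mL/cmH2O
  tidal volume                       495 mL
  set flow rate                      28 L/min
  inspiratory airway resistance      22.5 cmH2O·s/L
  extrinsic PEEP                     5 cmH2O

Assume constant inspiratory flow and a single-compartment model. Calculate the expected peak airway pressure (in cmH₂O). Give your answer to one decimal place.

23.6

Flow: 28 L/min ÷ 60 = 0.4667 L/s.
Equation of motion (constant flow): PIP = Vt/C + R·V̇ + PEEP.
PIP = 495/61.1 + 22.5×0.4667 + 5 = 8.101 + 10.501 + 5 = 23.602 cmH2O.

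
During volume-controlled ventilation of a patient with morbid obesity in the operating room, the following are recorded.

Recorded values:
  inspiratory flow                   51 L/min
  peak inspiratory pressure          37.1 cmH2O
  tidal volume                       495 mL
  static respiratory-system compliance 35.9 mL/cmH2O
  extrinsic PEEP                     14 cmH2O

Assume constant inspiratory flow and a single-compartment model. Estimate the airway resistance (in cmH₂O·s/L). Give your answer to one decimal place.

11.0

Flow: 51 L/min ÷ 60 = 0.85 L/s.
Equation of motion (constant flow): PIP = Vt/C + R·V̇ + PEEP.
R·V̇ = PIP − Vt/C − PEEP = 37.1 − 495/35.9 − 14 = 37.1 − 13.788 − 14 = 9.312 cmH2O.
R = 9.312 / 0.85 = 10.955 cmH2O·s/L.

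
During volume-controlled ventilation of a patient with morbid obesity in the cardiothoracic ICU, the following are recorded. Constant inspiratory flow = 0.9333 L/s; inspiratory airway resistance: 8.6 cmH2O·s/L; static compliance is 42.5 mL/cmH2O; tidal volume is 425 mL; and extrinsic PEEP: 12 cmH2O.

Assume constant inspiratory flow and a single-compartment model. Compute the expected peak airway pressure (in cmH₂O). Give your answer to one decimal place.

30.0

Equation of motion (constant flow): PIP = Vt/C + R·V̇ + PEEP.
PIP = 425/42.5 + 8.6×0.9333 + 12 = 10.0 + 8.026 + 12 = 30.026 cmH2O.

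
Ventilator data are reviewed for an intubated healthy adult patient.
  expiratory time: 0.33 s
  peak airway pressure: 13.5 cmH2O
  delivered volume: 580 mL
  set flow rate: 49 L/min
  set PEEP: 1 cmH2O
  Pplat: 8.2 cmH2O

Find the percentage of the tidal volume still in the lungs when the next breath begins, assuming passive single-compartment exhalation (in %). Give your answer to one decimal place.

53.2

Flow: 49 L/min ÷ 60 = 0.8167 L/s.
R = (PIP − Pplat)/V̇ = (13.5 − 8.2) / 0.8167 = 5.3/0.8167 = 6.49 cmH2O·s/L.
C = Vt/(Pplat − PEEP) = 580.0 / (8.2 − 1) = 580.0/7.2 = 80.556 mL/cmH2O.
τ = R × C = 6.49 × 0.08056 L/cmH2O = 0.5228 s.
Fraction remaining at end-expiration = e^(−Te/τ) = e^(−0.33/0.5228) = 0.5319 → 53.19%.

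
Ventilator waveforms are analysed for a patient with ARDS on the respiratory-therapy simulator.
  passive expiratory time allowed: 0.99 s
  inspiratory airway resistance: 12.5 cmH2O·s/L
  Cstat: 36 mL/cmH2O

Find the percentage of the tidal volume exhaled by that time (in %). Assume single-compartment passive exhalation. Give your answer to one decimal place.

τ = R × C = 12.5 × 36 mL/cmH2O = 12.5 × 0.036 L/cmH2O = 0.45 s.
Passive exhalation: V(t)/V₀ = e^(−t/τ) = e^(−0.99/0.45) = 0.1108.
Fraction exhaled = 1 − 0.1108 = 0.8892 → 88.92%.

88.9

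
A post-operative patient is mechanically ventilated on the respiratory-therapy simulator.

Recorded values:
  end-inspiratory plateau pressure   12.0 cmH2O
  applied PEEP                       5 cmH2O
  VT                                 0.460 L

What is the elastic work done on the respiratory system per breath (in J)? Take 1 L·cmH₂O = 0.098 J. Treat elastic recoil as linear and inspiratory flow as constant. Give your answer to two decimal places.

Elastic work ≈ ½ × (Pplat − PEEP) × Vt = 0.5 × (12.0 − 5) × 0.460 L = 0.5 × 7.0 × 0.460 = 1.61 L·cmH2O.
× 0.098 J/(L·cmH2O) → 0.1578 J.

0.16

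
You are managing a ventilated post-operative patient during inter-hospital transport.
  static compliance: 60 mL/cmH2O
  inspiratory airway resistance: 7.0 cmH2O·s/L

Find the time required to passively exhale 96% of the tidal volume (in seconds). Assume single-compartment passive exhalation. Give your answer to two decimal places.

τ = R × C = 7.0 × 60 mL/cmH2O = 7.0 × 0.060 L/cmH2O = 0.42 s.
Exhaled fraction f = 1 − e^(−t/τ) → t = −τ·ln(1 − f) = −0.42·ln(0.04) = 1.352 s.

1.35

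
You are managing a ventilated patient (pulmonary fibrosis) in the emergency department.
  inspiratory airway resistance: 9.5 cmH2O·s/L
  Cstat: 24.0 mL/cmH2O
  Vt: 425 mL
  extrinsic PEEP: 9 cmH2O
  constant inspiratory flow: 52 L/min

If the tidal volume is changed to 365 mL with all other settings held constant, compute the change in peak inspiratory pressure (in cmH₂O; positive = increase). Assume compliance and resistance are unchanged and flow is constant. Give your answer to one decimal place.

PIP = Vt/C + R·V̇ + PEEP (constant-flow equation of motion).
Only the elastic term changes: ΔPIP = ΔVt / C = (365 − 425) / 24.0 = -2.5 cmH2O.

-2.5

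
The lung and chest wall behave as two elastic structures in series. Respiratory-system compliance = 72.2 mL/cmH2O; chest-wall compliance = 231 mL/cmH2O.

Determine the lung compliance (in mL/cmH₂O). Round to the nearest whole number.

1/CL = 1/Crs − 1/Ccw.
1/CL = 1/72.2 − 1/231 = 0.009521.
CL = 105.03 mL/cmH2O.

105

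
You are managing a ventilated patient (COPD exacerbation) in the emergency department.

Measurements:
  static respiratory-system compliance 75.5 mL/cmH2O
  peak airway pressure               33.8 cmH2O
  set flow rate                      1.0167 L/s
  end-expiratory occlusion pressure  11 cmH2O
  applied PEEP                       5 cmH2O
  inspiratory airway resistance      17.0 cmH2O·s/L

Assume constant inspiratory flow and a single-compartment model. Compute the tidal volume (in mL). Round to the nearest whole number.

Total PEEP = 11 cmH2O (set 5 + intrinsic 6); this is the baseline alveolar pressure.
Equation of motion (constant flow): PIP = Vt/C + R·V̇ + PEEP.
Vt/C = PIP − R·V̇ − PEEP = 33.8 − 17.284 − 11 = 5.516 cmH2O.
Vt = C × 5.516 = 75.5 × 5.516 = 416.46 mL.

416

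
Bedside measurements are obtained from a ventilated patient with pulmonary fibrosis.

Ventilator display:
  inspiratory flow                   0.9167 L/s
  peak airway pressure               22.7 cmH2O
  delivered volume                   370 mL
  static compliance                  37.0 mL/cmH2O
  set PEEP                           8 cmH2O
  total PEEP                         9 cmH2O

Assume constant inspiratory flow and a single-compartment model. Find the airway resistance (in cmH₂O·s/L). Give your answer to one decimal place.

Total PEEP = 9 cmH2O (set 8 + intrinsic 1); this is the baseline alveolar pressure.
Equation of motion (constant flow): PIP = Vt/C + R·V̇ + PEEP.
R·V̇ = PIP − Vt/C − PEEP = 22.7 − 370/37.0 − 9 = 22.7 − 10.0 − 9 = 3.7 cmH2O.
R = 3.7 / 0.9167 = 4.036 cmH2O·s/L.

4.0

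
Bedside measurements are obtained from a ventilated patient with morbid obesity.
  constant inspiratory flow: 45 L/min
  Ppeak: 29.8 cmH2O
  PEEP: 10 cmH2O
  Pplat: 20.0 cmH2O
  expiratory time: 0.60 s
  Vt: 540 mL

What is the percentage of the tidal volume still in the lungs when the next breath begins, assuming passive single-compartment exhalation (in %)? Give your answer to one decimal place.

42.7

Flow: 45 L/min ÷ 60 = 0.75 L/s.
R = (PIP − Pplat)/V̇ = (29.8 − 20.0) / 0.75 = 9.8/0.75 = 13.067 cmH2O·s/L.
C = Vt/(Pplat − PEEP) = 540.0 / (20.0 − 10) = 540.0/10.0 = 54.0 mL/cmH2O.
τ = R × C = 13.067 × 0.054 L/cmH2O = 0.7056 s.
Fraction remaining at end-expiration = e^(−Te/τ) = e^(−0.60/0.7056) = 0.4273 → 42.73%.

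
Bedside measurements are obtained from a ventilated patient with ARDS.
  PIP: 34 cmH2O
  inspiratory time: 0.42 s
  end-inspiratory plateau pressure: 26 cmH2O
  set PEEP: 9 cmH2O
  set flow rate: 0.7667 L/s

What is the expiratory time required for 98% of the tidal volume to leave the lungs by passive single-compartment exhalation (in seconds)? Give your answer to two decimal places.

Vt = flow × Ti = 0.7667 L/s × 0.42 s × 1000 mL/L = 322.01 mL.
R = (PIP − Pplat)/V̇ = (34 − 26) / 0.7667 = 8.0/0.7667 = 10.434 cmH2O·s/L.
C = Vt/(Pplat − PEEP) = 322.01 / (26 − 9) = 322.01/17.0 = 18.942 mL/cmH2O.
τ = R × C = 10.434 × 0.01894 L/cmH2O = 0.1976 s.
t = −τ·ln(1 − 0.98) = −0.1976·ln(0.02) = 0.773 s.

0.77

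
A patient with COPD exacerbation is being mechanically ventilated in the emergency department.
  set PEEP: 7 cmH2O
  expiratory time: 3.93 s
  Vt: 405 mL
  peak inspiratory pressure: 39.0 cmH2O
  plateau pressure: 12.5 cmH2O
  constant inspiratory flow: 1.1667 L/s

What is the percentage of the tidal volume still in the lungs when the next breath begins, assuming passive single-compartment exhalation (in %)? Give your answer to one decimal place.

R = (PIP − Pplat)/V̇ = (39.0 − 12.5) / 1.1667 = 26.5/1.1667 = 22.714 cmH2O·s/L.
C = Vt/(Pplat − PEEP) = 405.0 / (12.5 − 7) = 405.0/5.5 = 73.636 mL/cmH2O.
τ = R × C = 22.714 × 0.07364 L/cmH2O = 1.673 s.
Fraction remaining at end-expiration = e^(−Te/τ) = e^(−3.93/1.673) = 0.09546 → 9.546%.

9.5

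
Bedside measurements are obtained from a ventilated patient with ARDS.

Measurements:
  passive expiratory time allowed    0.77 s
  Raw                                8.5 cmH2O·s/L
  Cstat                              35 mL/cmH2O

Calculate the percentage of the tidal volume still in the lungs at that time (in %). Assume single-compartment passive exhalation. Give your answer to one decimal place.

7.5

τ = R × C = 8.5 × 35 mL/cmH2O = 8.5 × 0.035 L/cmH2O = 0.2975 s.
Passive exhalation: V(t)/V₀ = e^(−t/τ) = e^(−0.77/0.2975) = 0.07515.
Fraction remaining = 0.07515 → 7.515%.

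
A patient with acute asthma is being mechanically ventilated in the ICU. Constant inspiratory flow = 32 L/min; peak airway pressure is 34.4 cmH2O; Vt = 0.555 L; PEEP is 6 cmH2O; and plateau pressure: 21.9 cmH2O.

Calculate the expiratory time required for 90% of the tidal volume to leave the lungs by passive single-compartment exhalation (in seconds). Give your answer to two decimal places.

Flow: 32 L/min ÷ 60 = 0.5333 L/s.
R = (PIP − Pplat)/V̇ = (34.4 − 21.9) / 0.5333 = 12.5/0.5333 = 23.439 cmH2O·s/L.
C = Vt/(Pplat − PEEP) = 555.0 / (21.9 − 6) = 555.0/15.9 = 34.906 mL/cmH2O.
τ = R × C = 23.439 × 0.03491 L/cmH2O = 0.8183 s.
t = −τ·ln(1 − 0.90) = −0.8183·ln(0.1) = 1.884 s.

1.88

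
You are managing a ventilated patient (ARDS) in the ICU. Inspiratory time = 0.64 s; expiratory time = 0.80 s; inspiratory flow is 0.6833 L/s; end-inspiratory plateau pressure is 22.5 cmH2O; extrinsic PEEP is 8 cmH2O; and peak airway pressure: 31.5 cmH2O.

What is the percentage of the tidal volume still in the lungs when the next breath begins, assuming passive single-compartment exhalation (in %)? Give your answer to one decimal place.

13.3

Vt = flow × Ti = 0.6833 L/s × 0.64 s × 1000 mL/L = 437.31 mL.
R = (PIP − Pplat)/V̇ = (31.5 − 22.5) / 0.6833 = 9.0/0.6833 = 13.171 cmH2O·s/L.
C = Vt/(Pplat − PEEP) = 437.31 / (22.5 − 8) = 437.31/14.5 = 30.159 mL/cmH2O.
τ = R × C = 13.171 × 0.03016 L/cmH2O = 0.3972 s.
Fraction remaining at end-expiration = e^(−Te/τ) = e^(−0.80/0.3972) = 0.1334 → 13.34%.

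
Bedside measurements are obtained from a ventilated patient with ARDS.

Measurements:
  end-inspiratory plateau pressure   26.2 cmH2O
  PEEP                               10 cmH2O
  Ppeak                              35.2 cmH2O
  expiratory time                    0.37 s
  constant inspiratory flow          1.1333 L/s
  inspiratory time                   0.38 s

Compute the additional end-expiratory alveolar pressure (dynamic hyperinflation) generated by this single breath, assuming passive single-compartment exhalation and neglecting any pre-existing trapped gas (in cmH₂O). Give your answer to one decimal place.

Vt = flow × Ti = 1.1333 L/s × 0.38 s × 1000 mL/L = 430.65 mL.
R = (PIP − Pplat)/V̇ = (35.2 − 26.2) / 1.1333 = 9.0/1.1333 = 7.941 cmH2O·s/L.
C = Vt/(Pplat − PEEP) = 430.65 / (26.2 − 10) = 430.65/16.2 = 26.583 mL/cmH2O.
τ = R × C = 7.941 × 0.02658 L/cmH2O = 0.2111 s.
Fraction remaining = e^(−Te/τ) = e^(−0.37/0.2111) = 0.1733; trapped volume = 430.65 × 0.1733 = 74.632 mL.
Additional alveolar pressure from trapping ≈ V_trapped / C = 74.632 / 26.583 = 2.808 cmH2O.

2.8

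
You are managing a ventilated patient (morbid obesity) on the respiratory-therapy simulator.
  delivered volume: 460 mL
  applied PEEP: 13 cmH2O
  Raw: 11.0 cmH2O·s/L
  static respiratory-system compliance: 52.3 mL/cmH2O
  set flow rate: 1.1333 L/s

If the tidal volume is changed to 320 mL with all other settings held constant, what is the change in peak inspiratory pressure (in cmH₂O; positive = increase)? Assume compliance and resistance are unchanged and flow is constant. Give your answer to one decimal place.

PIP = Vt/C + R·V̇ + PEEP (constant-flow equation of motion).
Only the elastic term changes: ΔPIP = ΔVt / C = (320 − 460) / 52.3 = -2.677 cmH2O.

-2.7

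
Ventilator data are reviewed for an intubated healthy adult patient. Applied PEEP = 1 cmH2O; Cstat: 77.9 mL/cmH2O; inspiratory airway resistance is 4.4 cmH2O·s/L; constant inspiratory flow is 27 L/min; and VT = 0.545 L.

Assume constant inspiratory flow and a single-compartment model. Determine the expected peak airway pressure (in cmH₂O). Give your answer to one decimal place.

10.0

Flow: 27 L/min ÷ 60 = 0.45 L/s.
Equation of motion (constant flow): PIP = Vt/C + R·V̇ + PEEP.
PIP = 545/77.9 + 4.4×0.45 + 1 = 6.996 + 1.98 + 1 = 9.976 cmH2O.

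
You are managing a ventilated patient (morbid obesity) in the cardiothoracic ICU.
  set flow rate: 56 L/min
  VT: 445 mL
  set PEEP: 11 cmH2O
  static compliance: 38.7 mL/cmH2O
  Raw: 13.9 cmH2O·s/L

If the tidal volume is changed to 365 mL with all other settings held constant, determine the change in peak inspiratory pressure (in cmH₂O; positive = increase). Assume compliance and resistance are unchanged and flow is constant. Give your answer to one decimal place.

PIP = Vt/C + R·V̇ + PEEP (constant-flow equation of motion).
Only the elastic term changes: ΔPIP = ΔVt / C = (365 − 445) / 38.7 = -2.067 cmH2O.

-2.1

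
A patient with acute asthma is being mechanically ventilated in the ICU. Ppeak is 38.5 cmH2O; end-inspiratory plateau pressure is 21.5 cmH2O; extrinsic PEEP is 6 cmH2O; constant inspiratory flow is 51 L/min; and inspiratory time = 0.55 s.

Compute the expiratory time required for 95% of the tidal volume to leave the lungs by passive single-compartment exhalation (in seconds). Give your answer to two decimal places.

1.81

Flow: 51 L/min ÷ 60 = 0.85 L/s.
Vt = flow × Ti = 0.85 L/s × 0.55 s × 1000 mL/L = 467.5 mL.
R = (PIP − Pplat)/V̇ = (38.5 − 21.5) / 0.85 = 17.0/0.85 = 20.0 cmH2O·s/L.
C = Vt/(Pplat − PEEP) = 467.5 / (21.5 − 6) = 467.5/15.5 = 30.161 mL/cmH2O.
τ = R × C = 20.0 × 0.03016 L/cmH2O = 0.6032 s.
t = −τ·ln(1 − 0.95) = −0.6032·ln(0.05) = 1.807 s.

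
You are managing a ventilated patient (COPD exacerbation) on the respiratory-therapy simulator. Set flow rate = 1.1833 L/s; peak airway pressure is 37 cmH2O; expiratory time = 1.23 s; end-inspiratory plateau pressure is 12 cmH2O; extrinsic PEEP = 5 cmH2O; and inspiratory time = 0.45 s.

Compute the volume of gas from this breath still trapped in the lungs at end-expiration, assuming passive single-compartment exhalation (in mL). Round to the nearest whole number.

Vt = flow × Ti = 1.1833 L/s × 0.45 s × 1000 mL/L = 532.49 mL.
R = (PIP − Pplat)/V̇ = (37 − 12) / 1.1833 = 25.0/1.1833 = 21.127 cmH2O·s/L.
C = Vt/(Pplat − PEEP) = 532.49 / (12 − 5) = 532.49/7.0 = 76.07 mL/cmH2O.
τ = R × C = 21.127 × 0.07607 L/cmH2O = 1.607 s.
Fraction remaining = e^(−Te/τ) = e^(−1.23/1.607) = 0.4651.
Trapped volume = 532.49 × 0.4651 = 247.66 mL.

248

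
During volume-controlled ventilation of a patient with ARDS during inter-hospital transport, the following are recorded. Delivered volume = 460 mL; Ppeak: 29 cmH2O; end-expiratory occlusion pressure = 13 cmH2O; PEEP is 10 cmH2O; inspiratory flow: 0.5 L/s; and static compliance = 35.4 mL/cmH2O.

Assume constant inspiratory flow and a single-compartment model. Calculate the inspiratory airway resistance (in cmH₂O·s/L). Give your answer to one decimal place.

Total PEEP = 13 cmH2O (set 10 + intrinsic 3); this is the baseline alveolar pressure.
Equation of motion (constant flow): PIP = Vt/C + R·V̇ + PEEP.
R·V̇ = PIP − Vt/C − PEEP = 29 − 460/35.4 − 13 = 29 − 12.994 − 13 = 3.006 cmH2O.
R = 3.006 / 0.5 = 6.012 cmH2O·s/L.

6.0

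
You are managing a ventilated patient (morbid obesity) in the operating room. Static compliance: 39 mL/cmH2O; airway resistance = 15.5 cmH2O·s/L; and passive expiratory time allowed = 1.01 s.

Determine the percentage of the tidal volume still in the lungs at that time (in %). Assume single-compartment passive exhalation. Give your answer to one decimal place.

τ = R × C = 15.5 × 39 mL/cmH2O = 15.5 × 0.039 L/cmH2O = 0.6045 s.
Passive exhalation: V(t)/V₀ = e^(−t/τ) = e^(−1.01/0.6045) = 0.1881.
Fraction remaining = 0.1881 → 18.81%.

18.8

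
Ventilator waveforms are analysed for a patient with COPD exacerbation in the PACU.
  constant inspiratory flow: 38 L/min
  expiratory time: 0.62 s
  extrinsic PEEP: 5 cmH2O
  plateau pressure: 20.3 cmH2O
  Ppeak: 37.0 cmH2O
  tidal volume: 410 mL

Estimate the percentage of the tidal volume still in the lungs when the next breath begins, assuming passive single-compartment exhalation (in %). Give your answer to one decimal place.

Flow: 38 L/min ÷ 60 = 0.6333 L/s.
R = (PIP − Pplat)/V̇ = (37.0 − 20.3) / 0.6333 = 16.7/0.6333 = 26.37 cmH2O·s/L.
C = Vt/(Pplat − PEEP) = 410.0 / (20.3 − 5) = 410.0/15.3 = 26.797 mL/cmH2O.
τ = R × C = 26.37 × 0.0268 L/cmH2O = 0.7067 s.
Fraction remaining at end-expiration = e^(−Te/τ) = e^(−0.62/0.7067) = 0.4159 → 41.59%.

41.6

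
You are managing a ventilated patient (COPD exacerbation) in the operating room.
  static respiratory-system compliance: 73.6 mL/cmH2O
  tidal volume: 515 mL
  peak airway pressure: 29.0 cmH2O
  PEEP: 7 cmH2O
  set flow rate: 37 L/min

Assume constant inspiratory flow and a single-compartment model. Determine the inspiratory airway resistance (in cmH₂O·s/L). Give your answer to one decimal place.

Flow: 37 L/min ÷ 60 = 0.6167 L/s.
Equation of motion (constant flow): PIP = Vt/C + R·V̇ + PEEP.
R·V̇ = PIP − Vt/C − PEEP = 29.0 − 515/73.6 − 7 = 29.0 − 6.997 − 7 = 15.003 cmH2O.
R = 15.003 / 0.6167 = 24.328 cmH2O·s/L.

24.3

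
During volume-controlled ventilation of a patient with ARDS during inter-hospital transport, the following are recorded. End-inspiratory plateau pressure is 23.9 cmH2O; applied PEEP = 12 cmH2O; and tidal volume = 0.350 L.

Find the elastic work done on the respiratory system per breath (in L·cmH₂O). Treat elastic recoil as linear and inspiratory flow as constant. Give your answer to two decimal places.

Elastic work ≈ ½ × (Pplat − PEEP) × Vt = 0.5 × (23.9 − 12) × 0.350 L = 0.5 × 11.9 × 0.350 = 2.083 L·cmH2O.

2.08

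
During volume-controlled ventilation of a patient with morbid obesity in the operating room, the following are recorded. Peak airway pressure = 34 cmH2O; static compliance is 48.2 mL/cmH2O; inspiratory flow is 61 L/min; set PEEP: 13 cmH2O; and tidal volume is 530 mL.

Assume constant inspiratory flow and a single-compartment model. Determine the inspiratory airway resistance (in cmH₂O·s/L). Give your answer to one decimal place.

Flow: 61 L/min ÷ 60 = 1.0167 L/s.
Equation of motion (constant flow): PIP = Vt/C + R·V̇ + PEEP.
R·V̇ = PIP − Vt/C − PEEP = 34 − 530/48.2 − 13 = 34 − 10.996 − 13 = 10.004 cmH2O.
R = 10.004 / 1.0167 = 9.84 cmH2O·s/L.

9.8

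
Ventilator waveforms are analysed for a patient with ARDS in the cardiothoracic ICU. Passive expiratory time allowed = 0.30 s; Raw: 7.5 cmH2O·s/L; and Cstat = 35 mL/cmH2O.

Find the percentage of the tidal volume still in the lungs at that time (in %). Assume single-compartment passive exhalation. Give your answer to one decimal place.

31.9

τ = R × C = 7.5 × 35 mL/cmH2O = 7.5 × 0.035 L/cmH2O = 0.2625 s.
Passive exhalation: V(t)/V₀ = e^(−t/τ) = e^(−0.30/0.2625) = 0.3189.
Fraction remaining = 0.3189 → 31.89%.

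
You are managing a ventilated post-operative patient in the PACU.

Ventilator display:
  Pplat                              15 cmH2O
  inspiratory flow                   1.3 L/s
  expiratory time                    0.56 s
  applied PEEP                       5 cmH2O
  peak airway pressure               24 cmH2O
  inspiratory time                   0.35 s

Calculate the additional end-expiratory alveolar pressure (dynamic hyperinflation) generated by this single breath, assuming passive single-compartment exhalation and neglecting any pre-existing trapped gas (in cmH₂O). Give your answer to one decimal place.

1.7

Vt = flow × Ti = 1.3 L/s × 0.35 s × 1000 mL/L = 455.0 mL.
R = (PIP − Pplat)/V̇ = (24 − 15) / 1.3 = 9.0/1.3 = 6.923 cmH2O·s/L.
C = Vt/(Pplat − PEEP) = 455.0 / (15 − 5) = 455.0/10.0 = 45.5 mL/cmH2O.
τ = R × C = 6.923 × 0.0455 L/cmH2O = 0.315 s.
Fraction remaining = e^(−Te/τ) = e^(−0.56/0.315) = 0.169; trapped volume = 455.0 × 0.169 = 76.895 mL.
Additional alveolar pressure from trapping ≈ V_trapped / C = 76.895 / 45.5 = 1.69 cmH2O.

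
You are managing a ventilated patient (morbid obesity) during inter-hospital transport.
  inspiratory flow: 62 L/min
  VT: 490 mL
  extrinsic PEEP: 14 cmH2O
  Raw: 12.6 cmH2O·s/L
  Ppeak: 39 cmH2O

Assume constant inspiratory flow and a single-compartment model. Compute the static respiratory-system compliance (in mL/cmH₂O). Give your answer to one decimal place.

40.9

Flow: 62 L/min ÷ 60 = 1.0333 L/s.
Equation of motion (constant flow): PIP = Vt/C + R·V̇ + PEEP.
Vt/C = PIP − R·V̇ − PEEP = 39 − 12.6×1.0333 − 14 = 39 − 13.02 − 14 = 11.98 cmH2O.
C = Vt / 11.98 = 490 / 11.98 = 40.902 mL/cmH2O.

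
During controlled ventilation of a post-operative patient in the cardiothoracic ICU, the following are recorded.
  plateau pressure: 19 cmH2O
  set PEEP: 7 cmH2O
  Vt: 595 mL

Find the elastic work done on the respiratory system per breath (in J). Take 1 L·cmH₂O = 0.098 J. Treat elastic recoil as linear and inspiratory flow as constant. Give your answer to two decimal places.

0.35

Elastic work ≈ ½ × (Pplat − PEEP) × Vt = 0.5 × (19 − 7) × 0.595 L = 0.5 × 12.0 × 0.595 = 3.57 L·cmH2O.
× 0.098 J/(L·cmH2O) → 0.3499 J.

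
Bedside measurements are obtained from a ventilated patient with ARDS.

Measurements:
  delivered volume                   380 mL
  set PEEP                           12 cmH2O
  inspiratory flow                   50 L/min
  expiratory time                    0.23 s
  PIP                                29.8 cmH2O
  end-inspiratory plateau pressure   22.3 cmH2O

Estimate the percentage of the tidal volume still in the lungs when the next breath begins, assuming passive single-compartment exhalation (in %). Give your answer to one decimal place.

50.0

Flow: 50 L/min ÷ 60 = 0.8333 L/s.
R = (PIP − Pplat)/V̇ = (29.8 − 22.3) / 0.8333 = 7.5/0.8333 = 9.0 cmH2O·s/L.
C = Vt/(Pplat − PEEP) = 380.0 / (22.3 − 12) = 380.0/10.3 = 36.893 mL/cmH2O.
τ = R × C = 9.0 × 0.03689 L/cmH2O = 0.332 s.
Fraction remaining at end-expiration = e^(−Te/τ) = e^(−0.23/0.332) = 0.5002 → 50.02%.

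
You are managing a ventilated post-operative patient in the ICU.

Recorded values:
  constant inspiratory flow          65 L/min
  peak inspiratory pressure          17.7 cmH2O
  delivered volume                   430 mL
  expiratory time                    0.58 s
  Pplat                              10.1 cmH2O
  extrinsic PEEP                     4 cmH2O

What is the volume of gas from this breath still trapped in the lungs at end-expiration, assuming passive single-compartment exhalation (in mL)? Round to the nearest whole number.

133

Flow: 65 L/min ÷ 60 = 1.0833 L/s.
R = (PIP − Pplat)/V̇ = (17.7 − 10.1) / 1.0833 = 7.6/1.0833 = 7.016 cmH2O·s/L.
C = Vt/(Pplat − PEEP) = 430.0 / (10.1 − 4) = 430.0/6.1 = 70.492 mL/cmH2O.
τ = R × C = 7.016 × 0.07049 L/cmH2O = 0.4946 s.
Fraction remaining = e^(−Te/τ) = e^(−0.58/0.4946) = 0.3095.
Trapped volume = 430.0 × 0.3095 = 133.09 mL.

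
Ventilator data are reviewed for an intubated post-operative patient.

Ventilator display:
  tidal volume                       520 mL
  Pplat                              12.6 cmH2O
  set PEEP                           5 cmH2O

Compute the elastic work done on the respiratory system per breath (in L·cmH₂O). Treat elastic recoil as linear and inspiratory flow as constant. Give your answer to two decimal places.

1.98

Elastic work ≈ ½ × (Pplat − PEEP) × Vt = 0.5 × (12.6 − 5) × 0.520 L = 0.5 × 7.6 × 0.520 = 1.976 L·cmH2O.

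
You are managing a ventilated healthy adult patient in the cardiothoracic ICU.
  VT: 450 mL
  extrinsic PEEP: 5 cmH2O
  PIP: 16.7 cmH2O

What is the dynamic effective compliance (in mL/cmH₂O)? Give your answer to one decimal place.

38.5

Dynamic compliance = Vt / (PIP − PEEP) = 450 / (16.7 − 5) = 450 / 11.7 = 38.462 mL/cmH2O.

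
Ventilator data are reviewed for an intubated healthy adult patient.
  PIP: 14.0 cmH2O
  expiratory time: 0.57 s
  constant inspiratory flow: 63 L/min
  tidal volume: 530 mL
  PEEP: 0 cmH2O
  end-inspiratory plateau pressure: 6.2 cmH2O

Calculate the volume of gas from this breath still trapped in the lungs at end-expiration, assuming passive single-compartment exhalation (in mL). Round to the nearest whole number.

216

Flow: 63 L/min ÷ 60 = 1.05 L/s.
R = (PIP − Pplat)/V̇ = (14.0 − 6.2) / 1.05 = 7.8/1.05 = 7.429 cmH2O·s/L.
C = Vt/(Pplat − PEEP) = 530.0 / (6.2 − 0) = 530.0/6.2 = 85.484 mL/cmH2O.
τ = R × C = 7.429 × 0.08548 L/cmH2O = 0.635 s.
Fraction remaining = e^(−Te/τ) = e^(−0.57/0.635) = 0.4075.
Trapped volume = 530.0 × 0.4075 = 215.98 mL.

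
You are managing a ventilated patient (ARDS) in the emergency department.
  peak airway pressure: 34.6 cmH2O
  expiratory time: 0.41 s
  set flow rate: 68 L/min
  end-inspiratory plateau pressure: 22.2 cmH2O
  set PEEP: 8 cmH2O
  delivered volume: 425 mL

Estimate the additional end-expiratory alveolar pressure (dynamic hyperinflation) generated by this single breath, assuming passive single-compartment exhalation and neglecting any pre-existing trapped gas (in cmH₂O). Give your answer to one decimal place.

4.1

Flow: 68 L/min ÷ 60 = 1.1333 L/s.
R = (PIP − Pplat)/V̇ = (34.6 − 22.2) / 1.1333 = 12.4/1.1333 = 10.941 cmH2O·s/L.
C = Vt/(Pplat − PEEP) = 425.0 / (22.2 − 8) = 425.0/14.2 = 29.93 mL/cmH2O.
τ = R × C = 10.941 × 0.02993 L/cmH2O = 0.3275 s.
Fraction remaining = e^(−Te/τ) = e^(−0.41/0.3275) = 0.286; trapped volume = 425.0 × 0.286 = 121.55 mL.
Additional alveolar pressure from trapping ≈ V_trapped / C = 121.55 / 29.93 = 4.061 cmH2O.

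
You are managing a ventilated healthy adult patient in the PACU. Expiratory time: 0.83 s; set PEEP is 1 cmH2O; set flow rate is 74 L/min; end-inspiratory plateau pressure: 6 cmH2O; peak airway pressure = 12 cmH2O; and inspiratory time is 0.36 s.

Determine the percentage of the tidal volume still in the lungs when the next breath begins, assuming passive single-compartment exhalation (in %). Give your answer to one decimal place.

14.6

Flow: 74 L/min ÷ 60 = 1.2333 L/s.
Vt = flow × Ti = 1.2333 L/s × 0.36 s × 1000 mL/L = 443.99 mL.
R = (PIP − Pplat)/V̇ = (12 − 6) / 1.2333 = 6.0/1.2333 = 4.865 cmH2O·s/L.
C = Vt/(Pplat − PEEP) = 443.99 / (6 − 1) = 443.99/5.0 = 88.798 mL/cmH2O.
τ = R × C = 4.865 × 0.0888 L/cmH2O = 0.432 s.
Fraction remaining at end-expiration = e^(−Te/τ) = e^(−0.83/0.432) = 0.1464 → 14.64%.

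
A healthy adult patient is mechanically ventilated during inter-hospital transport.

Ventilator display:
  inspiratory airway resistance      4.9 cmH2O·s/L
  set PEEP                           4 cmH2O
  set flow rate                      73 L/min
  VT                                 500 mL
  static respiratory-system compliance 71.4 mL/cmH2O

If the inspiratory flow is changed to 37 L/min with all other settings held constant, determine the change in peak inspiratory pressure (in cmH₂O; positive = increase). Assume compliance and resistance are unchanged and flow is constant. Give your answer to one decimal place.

-2.9

Flow: 73 L/min ÷ 60 = 1.2167 L/s.
New flow: 37 L/min ÷ 60 = 0.6167 L/s.
PIP = Vt/C + R·V̇ + PEEP (constant-flow equation of motion).
Only the resistive term changes: ΔPIP = R × ΔV̇ = 4.9 × (0.6167 − 1.2167) = 4.9 × -0.6 = -2.94 cmH2O.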